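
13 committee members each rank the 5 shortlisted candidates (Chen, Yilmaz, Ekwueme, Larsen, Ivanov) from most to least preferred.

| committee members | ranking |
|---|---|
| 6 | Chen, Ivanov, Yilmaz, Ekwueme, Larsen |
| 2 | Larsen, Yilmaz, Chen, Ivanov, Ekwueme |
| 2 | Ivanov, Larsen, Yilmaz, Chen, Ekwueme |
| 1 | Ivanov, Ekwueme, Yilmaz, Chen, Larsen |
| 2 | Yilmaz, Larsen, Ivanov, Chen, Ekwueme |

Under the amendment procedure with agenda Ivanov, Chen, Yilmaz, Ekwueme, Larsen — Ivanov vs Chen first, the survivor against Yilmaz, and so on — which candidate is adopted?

Round 1: Ivanov vs Chen — 5–8, Chen advances.
Round 2: Chen vs Yilmaz — 6–7, Yilmaz advances.
Round 3: Yilmaz vs Ekwueme — 12–1, Yilmaz advances.
Round 4: Yilmaz vs Larsen — 9–4, Yilmaz advances.
The agenda winner is Yilmaz.

Yilmaz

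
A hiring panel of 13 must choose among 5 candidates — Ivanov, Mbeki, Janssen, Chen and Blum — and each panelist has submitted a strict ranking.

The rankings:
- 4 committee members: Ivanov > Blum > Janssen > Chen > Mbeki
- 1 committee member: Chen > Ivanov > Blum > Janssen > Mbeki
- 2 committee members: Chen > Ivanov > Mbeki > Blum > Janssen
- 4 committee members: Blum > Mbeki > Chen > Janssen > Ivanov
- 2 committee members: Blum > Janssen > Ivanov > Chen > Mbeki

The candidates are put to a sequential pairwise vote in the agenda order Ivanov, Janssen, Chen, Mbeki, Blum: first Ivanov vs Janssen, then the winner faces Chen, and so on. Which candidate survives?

Blum

Round 1: Ivanov vs Janssen — 7–6, Ivanov advances.
Round 2: Ivanov vs Chen — 6–7, Chen advances.
Round 3: Chen vs Mbeki — 9–4, Chen advances.
Round 4: Chen vs Blum — 3–10, Blum advances.
Blum survives the agenda.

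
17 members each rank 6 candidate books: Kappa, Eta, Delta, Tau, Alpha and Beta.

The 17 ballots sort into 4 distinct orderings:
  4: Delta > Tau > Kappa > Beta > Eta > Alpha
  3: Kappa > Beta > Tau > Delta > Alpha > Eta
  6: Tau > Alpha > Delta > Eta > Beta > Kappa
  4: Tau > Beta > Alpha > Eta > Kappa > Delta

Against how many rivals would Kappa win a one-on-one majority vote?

Kappa against each rival (17 members):
Kappa vs Eta: Kappa is ranked higher on 4+3 = 7 ballots, Eta on 10. Eta wins 10–7.
Kappa vs Delta: 7 to 10, Delta.
Kappa vs Tau: Tau, 14–3.
Kappa vs Alpha: 7 to 10, Alpha.
Kappa vs Beta: Beta wins 10–7.
Kappa beats no one; loses to Eta, Delta, Tau, Alpha, Beta — 0 pairwise wins.

0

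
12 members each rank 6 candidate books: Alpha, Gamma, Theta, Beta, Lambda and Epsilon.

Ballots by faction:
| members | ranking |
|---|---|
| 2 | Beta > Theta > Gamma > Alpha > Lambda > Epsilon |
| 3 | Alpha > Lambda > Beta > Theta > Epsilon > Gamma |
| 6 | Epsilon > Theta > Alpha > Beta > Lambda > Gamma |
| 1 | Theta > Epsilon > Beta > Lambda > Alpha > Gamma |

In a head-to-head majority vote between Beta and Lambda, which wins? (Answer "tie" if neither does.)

Ballots ranking Beta above Lambda: 2 + 6 + 1 = 9.
Ballots ranking Lambda above Beta: 12 − 9 = 3.
Beta wins the head-to-head 9–3.

Beta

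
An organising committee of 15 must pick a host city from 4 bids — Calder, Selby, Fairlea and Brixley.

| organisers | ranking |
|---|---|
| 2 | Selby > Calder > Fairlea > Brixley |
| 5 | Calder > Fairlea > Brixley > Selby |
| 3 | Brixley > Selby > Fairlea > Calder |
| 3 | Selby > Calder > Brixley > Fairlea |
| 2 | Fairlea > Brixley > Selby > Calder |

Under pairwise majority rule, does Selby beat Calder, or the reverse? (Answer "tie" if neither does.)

Ballots ranking Selby above Calder: 2 + 3 + 3 + 2 = 10.
Ballots ranking Calder above Selby: 15 − 10 = 5.
Selby wins the head-to-head 10–5.

Selby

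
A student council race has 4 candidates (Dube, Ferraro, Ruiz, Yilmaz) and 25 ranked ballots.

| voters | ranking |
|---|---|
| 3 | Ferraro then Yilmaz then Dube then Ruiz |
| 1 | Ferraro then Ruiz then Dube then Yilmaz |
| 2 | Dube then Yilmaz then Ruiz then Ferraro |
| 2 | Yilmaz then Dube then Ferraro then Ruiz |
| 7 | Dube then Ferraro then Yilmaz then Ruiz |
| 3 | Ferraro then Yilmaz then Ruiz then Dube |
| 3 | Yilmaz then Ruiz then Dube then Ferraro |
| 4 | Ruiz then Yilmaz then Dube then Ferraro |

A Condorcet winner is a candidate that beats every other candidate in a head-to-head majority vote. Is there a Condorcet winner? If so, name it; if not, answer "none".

Pairwise majorities:
Dube vs Ferraro: 18 to 7, Dube.
Dube vs Ruiz: 14 to 11, Dube.
Dube vs Yilmaz: Dube preferred on 1+2+7 = 10 ballots; Yilmaz wins 15–10.
Ferraro vs Ruiz: Ferraro is ranked higher on 3+1+2+7+3 = 16 ballots, Ruiz on 9. Ferraro wins 16–9.
Ferraro vs Yilmaz: Ferraro preferred on 3+1+7+3 = 14 ballots; Ferraro wins 14–11.
Ruiz vs Yilmaz: Ruiz preferred on 1+4 = 5 ballots; Yilmaz wins 20–5.
Every candidate loses at least once (Dube loses to Yilmaz; Ferraro loses to Dube; Ruiz loses to Dube; Yilmaz loses to Ferraro). The majority relation contains the cycle Dube beats Ferraro beats Yilmaz beats Dube, so there is no Condorcet winner.

none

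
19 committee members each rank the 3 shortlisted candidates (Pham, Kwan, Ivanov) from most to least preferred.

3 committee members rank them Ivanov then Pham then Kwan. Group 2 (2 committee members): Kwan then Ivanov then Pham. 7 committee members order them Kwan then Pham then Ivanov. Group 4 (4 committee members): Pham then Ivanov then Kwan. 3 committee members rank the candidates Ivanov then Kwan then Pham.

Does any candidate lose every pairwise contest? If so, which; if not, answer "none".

Pairwise majorities:
Pham vs Kwan: Pham is ranked higher on 3+4 = 7 ballots, Kwan on 12. Kwan wins 12–7.
Pham–Ivanov: Pham 11–8.
Kwan vs Ivanov: Kwan is ranked higher on 2+7 = 9 ballots, Ivanov on 10. Ivanov wins 10–9.
No candidate is winless: Pham beats Ivanov; Kwan beats Pham; Ivanov beats Kwan. There is no Condorcet loser.

none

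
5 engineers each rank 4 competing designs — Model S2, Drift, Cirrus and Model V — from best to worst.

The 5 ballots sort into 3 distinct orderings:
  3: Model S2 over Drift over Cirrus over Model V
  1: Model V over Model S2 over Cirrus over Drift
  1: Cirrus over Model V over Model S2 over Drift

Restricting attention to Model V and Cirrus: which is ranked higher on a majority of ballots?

Cirrus

Ballots ranking Model V above Cirrus: 1.
Ballots ranking Cirrus above Model V: 5 − 1 = 4.
Cirrus wins the head-to-head 4–1.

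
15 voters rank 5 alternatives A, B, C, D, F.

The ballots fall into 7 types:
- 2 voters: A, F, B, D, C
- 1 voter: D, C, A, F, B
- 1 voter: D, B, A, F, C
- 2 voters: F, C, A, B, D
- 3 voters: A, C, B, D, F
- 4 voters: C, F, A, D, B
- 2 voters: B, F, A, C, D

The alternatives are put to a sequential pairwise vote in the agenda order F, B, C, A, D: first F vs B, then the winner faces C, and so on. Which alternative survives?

A

Round 1: F vs B — 9–6, F advances.
Round 2: F vs C — 7–8, C advances.
Round 3: C vs A — 7–8, A advances.
Round 4: A vs D — 13–2, A advances.
The agenda winner is A.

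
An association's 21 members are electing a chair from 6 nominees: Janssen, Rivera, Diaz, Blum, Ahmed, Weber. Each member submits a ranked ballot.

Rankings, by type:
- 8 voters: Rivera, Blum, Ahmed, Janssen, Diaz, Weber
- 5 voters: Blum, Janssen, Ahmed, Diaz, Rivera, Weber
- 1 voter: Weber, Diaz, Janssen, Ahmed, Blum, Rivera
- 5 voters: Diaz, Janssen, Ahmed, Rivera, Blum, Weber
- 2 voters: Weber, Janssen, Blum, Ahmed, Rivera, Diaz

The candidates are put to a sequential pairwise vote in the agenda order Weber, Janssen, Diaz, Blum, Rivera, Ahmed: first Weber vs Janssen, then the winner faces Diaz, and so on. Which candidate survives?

Ahmed

Round 1: Weber vs Janssen — 3–18, Janssen advances.
Round 2: Janssen vs Diaz — 15–6, Janssen advances.
Round 3: Janssen vs Blum — 8–13, Blum advances.
Round 4: Blum vs Rivera — 8–13, Rivera advances.
Round 5: Rivera vs Ahmed — 8–13, Ahmed advances.
Ahmed survives the agenda.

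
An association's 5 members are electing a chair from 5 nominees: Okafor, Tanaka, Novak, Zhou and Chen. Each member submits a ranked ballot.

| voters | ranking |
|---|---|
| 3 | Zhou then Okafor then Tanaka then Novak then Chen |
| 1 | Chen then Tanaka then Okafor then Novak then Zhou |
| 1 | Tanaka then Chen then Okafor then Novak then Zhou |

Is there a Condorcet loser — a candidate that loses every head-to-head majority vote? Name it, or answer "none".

Chen

Pairwise majorities:
Okafor–Tanaka: Okafor 3–2.
Okafor vs Novak: 5 to 0, Okafor.
Okafor–Zhou: Zhou 3–2.
Okafor vs Chen: Okafor wins 3–2.
Tanaka vs Novak: 3+1+1 = 5 for Tanaka, 0 for Novak — Tanaka by 5–0.
Tanaka vs Zhou: Zhou wins 3–2.
Tanaka vs Chen: 4 to 1, Tanaka.
Novak vs Zhou: Zhou wins 3–2.
Novak vs Chen: 3 for Novak, 2 for Chen — Novak by 3–2.
Zhou vs Chen: Zhou is ranked higher on 3 ballots, Chen on 2. Zhou wins 3–2.
Chen is beaten in every head-to-head and is the Condorcet loser.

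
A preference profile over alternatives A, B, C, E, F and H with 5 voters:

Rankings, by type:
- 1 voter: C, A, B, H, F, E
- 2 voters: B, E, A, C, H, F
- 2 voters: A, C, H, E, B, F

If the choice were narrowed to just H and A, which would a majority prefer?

A

No ballot ranks H above A: 0.
Ballots ranking A above H: 5 − 0 = 5.
A wins the head-to-head 5–0.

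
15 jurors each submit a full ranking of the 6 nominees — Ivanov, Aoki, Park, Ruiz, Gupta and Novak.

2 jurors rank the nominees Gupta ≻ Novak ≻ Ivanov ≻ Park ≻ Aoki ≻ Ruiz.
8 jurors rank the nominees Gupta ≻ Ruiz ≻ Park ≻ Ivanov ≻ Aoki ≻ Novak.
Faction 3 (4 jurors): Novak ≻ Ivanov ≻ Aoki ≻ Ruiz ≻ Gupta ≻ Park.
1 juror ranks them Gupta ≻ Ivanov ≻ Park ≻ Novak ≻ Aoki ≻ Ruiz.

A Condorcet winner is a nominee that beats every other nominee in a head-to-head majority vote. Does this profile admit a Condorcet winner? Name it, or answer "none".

Pairwise majorities:
Ivanov vs Aoki: Ivanov, 15–0.
Ivanov–Park: Park 8–7.
Ivanov vs Ruiz: Ruiz, 8–7.
Ivanov–Gupta: Gupta 11–4.
Ivanov vs Novak: Ivanov wins 9–6.
Aoki vs Park: Park, 11–4.
Aoki vs Ruiz: Ruiz, 8–7.
Aoki–Gupta: Gupta 11–4.
Aoki–Novak: Aoki 8–7.
Park vs Ruiz: Ruiz, 12–3.
Park–Gupta: Gupta 15–0.
Park vs Novak: Park wins 9–6.
Ruiz vs Gupta: Gupta, 11–4.
Ruiz vs Novak: Ruiz wins 8–7.
Gupta vs Novak: Gupta wins 11–4.
Gupta beats each of Ivanov, Aoki, Park, Ruiz, Novak — Gupta is the Condorcet winner.

Gupta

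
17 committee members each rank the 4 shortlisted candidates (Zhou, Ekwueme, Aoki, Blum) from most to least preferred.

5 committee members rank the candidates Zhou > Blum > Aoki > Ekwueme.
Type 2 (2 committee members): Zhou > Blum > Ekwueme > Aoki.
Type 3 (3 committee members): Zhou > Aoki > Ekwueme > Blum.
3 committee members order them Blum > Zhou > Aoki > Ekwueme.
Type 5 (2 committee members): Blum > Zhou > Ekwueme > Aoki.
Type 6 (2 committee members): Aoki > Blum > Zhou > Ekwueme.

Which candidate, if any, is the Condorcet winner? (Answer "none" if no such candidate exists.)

Zhou

Check each pair by majority over 17 ballots:
Zhou vs Ekwueme: Zhou, 17–0.
Zhou–Aoki: Zhou 15–2.
Zhou–Blum: Zhou 10–7.
Ekwueme vs Aoki: Aoki, 13–4.
Ekwueme vs Blum: Blum wins 14–3.
Aoki vs Blum: Blum wins 12–5.
Zhou defeats every rival head-to-head and is the Condorcet winner.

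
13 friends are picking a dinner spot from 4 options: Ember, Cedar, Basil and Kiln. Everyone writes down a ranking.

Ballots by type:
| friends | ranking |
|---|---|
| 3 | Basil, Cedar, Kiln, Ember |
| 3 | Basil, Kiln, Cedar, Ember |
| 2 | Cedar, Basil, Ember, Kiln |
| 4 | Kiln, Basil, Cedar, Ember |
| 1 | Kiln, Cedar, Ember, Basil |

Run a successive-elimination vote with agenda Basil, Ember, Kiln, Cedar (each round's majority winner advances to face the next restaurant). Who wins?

Round 1: Basil vs Ember — 12–1, Basil advances.
Round 2: Basil vs Kiln — 8–5, Basil advances.
Round 3: Basil vs Cedar — 10–3, Basil advances.
Basil survives the agenda.

Basil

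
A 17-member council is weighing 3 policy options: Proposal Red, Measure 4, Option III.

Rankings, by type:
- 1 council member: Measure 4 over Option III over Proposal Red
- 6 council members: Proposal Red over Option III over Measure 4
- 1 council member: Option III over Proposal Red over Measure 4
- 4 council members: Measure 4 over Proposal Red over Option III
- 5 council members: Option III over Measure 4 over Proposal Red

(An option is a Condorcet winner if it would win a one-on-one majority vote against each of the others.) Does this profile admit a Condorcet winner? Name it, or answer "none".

Check each pair by majority over 17 ballots:
Proposal Red vs Measure 4: Measure 4 wins 10–7.
Proposal Red vs Option III: Proposal Red wins 10–7.
Measure 4–Option III: Option III 12–5.
Every option loses at least once (Proposal Red loses to Measure 4; Measure 4 loses to Option III; Option III loses to Proposal Red). The majority relation contains the cycle Proposal Red beats Option III beats Measure 4 beats Proposal Red, so there is no Condorcet winner.

none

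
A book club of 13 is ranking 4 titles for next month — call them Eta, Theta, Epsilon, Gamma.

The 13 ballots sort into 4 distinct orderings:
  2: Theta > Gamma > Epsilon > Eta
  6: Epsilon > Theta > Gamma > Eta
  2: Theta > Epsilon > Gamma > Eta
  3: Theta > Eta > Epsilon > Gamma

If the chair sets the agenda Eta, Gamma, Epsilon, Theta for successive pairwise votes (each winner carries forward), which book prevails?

Theta

Round 1: Eta vs Gamma — 3–10, Gamma advances.
Round 2: Gamma vs Epsilon — 2–11, Epsilon advances.
Round 3: Epsilon vs Theta — 6–7, Theta advances.
Theta survives the agenda.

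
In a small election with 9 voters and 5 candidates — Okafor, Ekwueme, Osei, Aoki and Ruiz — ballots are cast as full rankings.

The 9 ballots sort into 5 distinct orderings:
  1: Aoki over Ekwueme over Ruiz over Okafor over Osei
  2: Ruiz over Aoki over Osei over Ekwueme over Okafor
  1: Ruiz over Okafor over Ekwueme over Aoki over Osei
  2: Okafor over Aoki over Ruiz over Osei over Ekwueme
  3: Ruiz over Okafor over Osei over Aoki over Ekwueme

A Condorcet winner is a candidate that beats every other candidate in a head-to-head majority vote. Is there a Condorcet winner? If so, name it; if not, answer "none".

Head-to-head results (9 voters):
Okafor–Ekwueme: Okafor 6–3.
Okafor–Osei: Okafor 7–2.
Okafor–Aoki: Okafor 6–3.
Okafor vs Ruiz: Ruiz, 7–2.
Ekwueme–Osei: Osei 7–2.
Ekwueme–Aoki: Aoki 8–1.
Ekwueme vs Ruiz: Ruiz, 8–1.
Osei vs Aoki: Aoki wins 6–3.
Osei vs Ruiz: Ruiz wins 9–0.
Aoki vs Ruiz: Ruiz, 6–3.
Only Ruiz has no losses; Ruiz is the Condorcet winner.

Ruiz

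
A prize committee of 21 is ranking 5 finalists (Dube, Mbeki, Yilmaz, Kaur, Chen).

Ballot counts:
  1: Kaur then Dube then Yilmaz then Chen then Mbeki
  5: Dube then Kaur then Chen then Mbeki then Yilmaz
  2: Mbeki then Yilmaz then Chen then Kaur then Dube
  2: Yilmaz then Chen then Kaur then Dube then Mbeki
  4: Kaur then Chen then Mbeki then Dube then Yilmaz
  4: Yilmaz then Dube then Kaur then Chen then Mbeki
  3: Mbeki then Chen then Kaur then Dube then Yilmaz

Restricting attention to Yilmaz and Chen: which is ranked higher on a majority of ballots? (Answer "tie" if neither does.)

Chen

Ballots ranking Yilmaz above Chen: 1 + 2 + 2 + 4 = 9.
Ballots ranking Chen above Yilmaz: 21 − 9 = 12.
Chen wins the head-to-head 12–9.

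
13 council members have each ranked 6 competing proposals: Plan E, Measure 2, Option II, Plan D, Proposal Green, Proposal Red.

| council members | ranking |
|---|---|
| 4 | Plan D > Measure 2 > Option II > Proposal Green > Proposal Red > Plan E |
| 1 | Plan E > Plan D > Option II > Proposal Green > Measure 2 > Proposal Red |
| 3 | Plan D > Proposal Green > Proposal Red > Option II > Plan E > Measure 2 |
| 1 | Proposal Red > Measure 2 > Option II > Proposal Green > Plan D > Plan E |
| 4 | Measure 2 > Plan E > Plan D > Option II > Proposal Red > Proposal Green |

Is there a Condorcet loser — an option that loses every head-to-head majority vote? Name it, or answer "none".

Head-to-head results (13 council members):
Plan E vs Measure 2: Measure 2, 9–4.
Plan E vs Option II: 1+4 = 5 for Plan E, 8 for Option II — Option II by 8–5.
Plan E vs Plan D: Plan E preferred on 1+4 = 5 ballots; Plan D wins 8–5.
Plan E vs Proposal Green: Plan E preferred on 1+4 = 5 ballots; Proposal Green wins 8–5.
Plan E vs Proposal Red: Plan E is ranked higher on 1+4 = 5 ballots, Proposal Red on 8. Proposal Red wins 8–5.
Measure 2 vs Option II: 9 to 4, Measure 2.
Measure 2 vs Plan D: Plan D wins 8–5.
Measure 2–Proposal Green: Measure 2 9–4.
Measure 2 vs Proposal Red: Measure 2 is ranked higher on 4+1+4 = 9 ballots, Proposal Red on 4. Measure 2 wins 9–4.
Option II vs Plan D: Plan D, 12–1.
Option II vs Proposal Green: Option II is ranked higher on 4+1+1+4 = 10 ballots, Proposal Green on 3. Option II wins 10–3.
Option II–Proposal Red: Option II 9–4.
Plan D vs Proposal Green: Plan D, 12–1.
Plan D vs Proposal Red: 4+1+3+4 = 12 for Plan D, 1 for Proposal Red — Plan D by 12–1.
Proposal Green vs Proposal Red: 4+1+3 = 8 for Proposal Green, 5 for Proposal Red — Proposal Green by 8–5.
Plan E is beaten in every head-to-head and is the Condorcet loser.

Plan E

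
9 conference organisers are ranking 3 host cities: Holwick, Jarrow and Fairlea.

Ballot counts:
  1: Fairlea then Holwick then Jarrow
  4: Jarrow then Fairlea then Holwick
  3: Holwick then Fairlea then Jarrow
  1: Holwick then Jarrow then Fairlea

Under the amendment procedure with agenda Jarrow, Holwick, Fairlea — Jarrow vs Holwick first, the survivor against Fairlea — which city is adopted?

Fairlea

Round 1: Jarrow vs Holwick — 4–5, Holwick advances.
Round 2: Holwick vs Fairlea — 4–5, Fairlea advances.
Fairlea survives the agenda.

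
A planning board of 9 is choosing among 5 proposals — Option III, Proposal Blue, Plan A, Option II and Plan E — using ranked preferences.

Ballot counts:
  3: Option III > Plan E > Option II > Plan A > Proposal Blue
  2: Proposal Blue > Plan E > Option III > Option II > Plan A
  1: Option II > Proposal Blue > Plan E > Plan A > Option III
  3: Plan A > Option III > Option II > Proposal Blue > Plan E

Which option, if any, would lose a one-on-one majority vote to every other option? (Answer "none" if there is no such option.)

Head-to-head results (9 council members):
Option III vs Proposal Blue: Option III preferred on 3+3 = 6 ballots; Option III wins 6–3.
Option III vs Plan A: Option III preferred on 3+2 = 5 ballots; Option III wins 5–4.
Option III vs Option II: Option III, 8–1.
Option III vs Plan E: Option III is ranked higher on 3+3 = 6 ballots, Plan E on 3. Option III wins 6–3.
Proposal Blue vs Plan A: 2+1 = 3 for Proposal Blue, 6 for Plan A — Plan A by 6–3.
Proposal Blue vs Option II: Proposal Blue preferred on 2 ballots; Option II wins 7–2.
Proposal Blue vs Plan E: Proposal Blue wins 6–3.
Plan A vs Option II: Plan A is ranked higher on 3 ballots, Option II on 6. Option II wins 6–3.
Plan A–Plan E: Plan E 6–3.
Option II vs Plan E: Option II is ranked higher on 1+3 = 4 ballots, Plan E on 5. Plan E wins 5–4.
Each option has at least one pairwise win (Option III beats Proposal Blue; Proposal Blue beats Plan E; Plan A beats Proposal Blue; Option II beats Proposal Blue; Plan E beats Plan A) — no Condorcet loser.

none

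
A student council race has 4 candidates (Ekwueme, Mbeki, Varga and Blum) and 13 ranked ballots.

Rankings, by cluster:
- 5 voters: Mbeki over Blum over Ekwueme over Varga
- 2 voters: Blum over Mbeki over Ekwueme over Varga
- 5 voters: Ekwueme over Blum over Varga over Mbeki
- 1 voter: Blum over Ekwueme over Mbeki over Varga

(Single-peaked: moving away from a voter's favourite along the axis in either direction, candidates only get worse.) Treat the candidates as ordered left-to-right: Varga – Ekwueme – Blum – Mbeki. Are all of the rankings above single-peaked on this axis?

yes

Axis positions: Varga=1, Ekwueme=2, Blum=3, Mbeki=4.
Cluster 1 (peak Mbeki at position 4): ranking walks positions 4-3-2-1, expanding outward from the peak — single-peaked.
Cluster 2 (peak Blum at position 3): ranking walks positions 3-4-2-1, expanding outward from the peak — single-peaked.
Cluster 3 (peak Ekwueme at position 2): ranking walks positions 2-3-1-4, expanding outward from the peak — single-peaked.
Cluster 4 (peak Blum at position 3): ranking walks positions 3-2-4-1, expanding outward from the peak — single-peaked.
Every ranking is single-peaked on this axis.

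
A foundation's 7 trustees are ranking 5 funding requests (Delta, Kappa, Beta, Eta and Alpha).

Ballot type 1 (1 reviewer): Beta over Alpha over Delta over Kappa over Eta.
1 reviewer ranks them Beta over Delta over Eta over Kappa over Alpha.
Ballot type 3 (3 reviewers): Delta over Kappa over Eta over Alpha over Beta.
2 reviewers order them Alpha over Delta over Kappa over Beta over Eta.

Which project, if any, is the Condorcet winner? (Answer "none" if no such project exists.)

Delta

Head-to-head results (7 reviewers):
Delta vs Kappa: Delta wins 7–0.
Delta vs Beta: Delta, 5–2.
Delta vs Eta: Delta, 7–0.
Delta vs Alpha: Delta, 4–3.
Kappa vs Beta: Kappa, 5–2.
Kappa vs Eta: Kappa, 6–1.
Kappa vs Alpha: Kappa, 4–3.
Beta vs Eta: Beta, 4–3.
Beta vs Alpha: Alpha, 5–2.
Eta–Alpha: Eta 4–3.
Only Delta has no losses; Delta is the Condorcet winner.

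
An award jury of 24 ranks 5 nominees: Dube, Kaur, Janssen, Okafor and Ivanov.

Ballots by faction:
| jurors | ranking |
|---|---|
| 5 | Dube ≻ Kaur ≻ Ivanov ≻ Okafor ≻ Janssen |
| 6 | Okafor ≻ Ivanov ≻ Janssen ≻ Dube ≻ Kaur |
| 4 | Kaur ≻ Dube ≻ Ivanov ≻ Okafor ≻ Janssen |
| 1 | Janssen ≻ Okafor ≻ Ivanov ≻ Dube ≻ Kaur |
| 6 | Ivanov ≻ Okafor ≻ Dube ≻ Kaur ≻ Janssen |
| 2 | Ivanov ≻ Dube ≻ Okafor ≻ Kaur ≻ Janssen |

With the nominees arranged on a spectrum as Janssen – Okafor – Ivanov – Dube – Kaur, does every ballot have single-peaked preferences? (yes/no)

Axis positions: Janssen=1, Okafor=2, Ivanov=3, Dube=4, Kaur=5.
Faction 1 (peak Dube at position 4): ranking walks positions 4-5-3-2-1, expanding outward from the peak — single-peaked.
Faction 2 (peak Okafor at position 2): ranking walks positions 2-3-1-4-5, expanding outward from the peak — single-peaked.
Faction 3 (peak Kaur at position 5): ranking walks positions 5-4-3-2-1, expanding outward from the peak — single-peaked.
Faction 4 (peak Janssen at position 1): ranking walks positions 1-2-3-4-5, expanding outward from the peak — single-peaked.
Faction 5 (peak Ivanov at position 3): ranking walks positions 3-2-4-5-1, expanding outward from the peak — single-peaked.
Faction 6 (peak Ivanov at position 3): ranking walks positions 3-4-2-5-1, expanding outward from the peak — single-peaked.
Every ranking is single-peaked on this axis.

yes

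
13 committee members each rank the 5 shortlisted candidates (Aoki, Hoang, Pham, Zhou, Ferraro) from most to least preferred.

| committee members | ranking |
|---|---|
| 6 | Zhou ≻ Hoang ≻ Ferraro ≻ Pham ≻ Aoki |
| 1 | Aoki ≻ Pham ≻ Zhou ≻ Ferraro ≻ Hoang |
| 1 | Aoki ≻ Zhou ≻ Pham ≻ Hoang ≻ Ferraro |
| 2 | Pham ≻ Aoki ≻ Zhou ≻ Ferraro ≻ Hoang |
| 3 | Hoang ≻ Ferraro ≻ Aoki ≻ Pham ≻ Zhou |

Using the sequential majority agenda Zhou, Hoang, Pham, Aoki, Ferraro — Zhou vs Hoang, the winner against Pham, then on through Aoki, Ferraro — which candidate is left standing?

Round 1: Zhou vs Hoang — 10–3, Zhou advances.
Round 2: Zhou vs Pham — 7–6, Zhou advances.
Round 3: Zhou vs Aoki — 6–7, Aoki advances.
Round 4: Aoki vs Ferraro — 4–9, Ferraro advances.
Ferraro survives the agenda.

Ferraro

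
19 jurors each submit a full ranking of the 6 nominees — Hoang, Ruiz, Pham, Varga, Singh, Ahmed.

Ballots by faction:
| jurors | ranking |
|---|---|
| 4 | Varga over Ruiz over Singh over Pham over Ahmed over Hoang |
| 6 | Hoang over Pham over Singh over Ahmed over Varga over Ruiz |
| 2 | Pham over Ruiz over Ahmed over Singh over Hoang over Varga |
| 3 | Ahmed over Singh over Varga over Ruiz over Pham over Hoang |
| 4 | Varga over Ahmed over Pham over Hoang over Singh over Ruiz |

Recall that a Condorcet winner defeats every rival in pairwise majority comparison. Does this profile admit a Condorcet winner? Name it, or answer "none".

none

Pairwise majorities:
Hoang vs Ruiz: 6+4 = 10 for Hoang, 9 for Ruiz — Hoang by 10–9.
Hoang vs Pham: Hoang preferred on 6 ballots; Pham wins 13–6.
Hoang vs Varga: 8 to 11, Varga.
Hoang vs Singh: Hoang preferred on 6+4 = 10 ballots; Hoang wins 10–9.
Hoang vs Ahmed: Hoang is ranked higher on 6 ballots, Ahmed on 13. Ahmed wins 13–6.
Ruiz vs Pham: Ruiz is ranked higher on 4+3 = 7 ballots, Pham on 12. Pham wins 12–7.
Ruiz vs Varga: 2 to 17, Varga.
Ruiz vs Singh: 4+2 = 6 for Ruiz, 13 for Singh — Singh by 13–6.
Ruiz vs Ahmed: Ruiz is ranked higher on 4+2 = 6 ballots, Ahmed on 13. Ahmed wins 13–6.
Pham vs Varga: 8 to 11, Varga.
Pham vs Singh: Pham preferred on 6+2+4 = 12 ballots; Pham wins 12–7.
Pham vs Ahmed: 12 to 7, Pham.
Varga vs Singh: Varga preferred on 4+4 = 8 ballots; Singh wins 11–8.
Varga vs Ahmed: 4+4 = 8 for Varga, 11 for Ahmed — Ahmed by 11–8.
Singh vs Ahmed: Singh preferred on 4+6 = 10 ballots; Singh wins 10–9.
Each nominee drops at least one matchup (Hoang loses to Pham; Ruiz loses to Hoang; Pham loses to Varga; Varga loses to Singh; Singh loses to Hoang; Ahmed loses to Pham); the cycle Hoang > Singh > Varga > Hoang rules out a Condorcet winner.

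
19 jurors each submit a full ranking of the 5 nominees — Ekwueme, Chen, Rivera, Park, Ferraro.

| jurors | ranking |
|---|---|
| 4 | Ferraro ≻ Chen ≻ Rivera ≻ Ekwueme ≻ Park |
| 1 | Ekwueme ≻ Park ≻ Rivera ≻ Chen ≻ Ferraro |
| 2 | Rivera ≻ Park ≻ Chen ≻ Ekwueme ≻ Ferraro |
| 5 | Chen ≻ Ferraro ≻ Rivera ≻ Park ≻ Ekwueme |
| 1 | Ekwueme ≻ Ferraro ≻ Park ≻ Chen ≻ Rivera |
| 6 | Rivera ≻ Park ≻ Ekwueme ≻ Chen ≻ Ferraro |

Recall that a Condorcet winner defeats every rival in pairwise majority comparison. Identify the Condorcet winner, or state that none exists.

none

Check each pair by majority over 19 ballots:
Ekwueme vs Chen: Ekwueme preferred on 1+1+6 = 8 ballots; Chen wins 11–8.
Ekwueme vs Rivera: Ekwueme is ranked higher on 1+1 = 2 ballots, Rivera on 17. Rivera wins 17–2.
Ekwueme vs Park: 6 to 13, Park.
Ekwueme vs Ferraro: 10 to 9, Ekwueme.
Chen vs Rivera: Chen preferred on 4+5+1 = 10 ballots; Chen wins 10–9.
Chen vs Park: Chen is ranked higher on 4+5 = 9 ballots, Park on 10. Park wins 10–9.
Chen vs Ferraro: Chen is ranked higher on 1+2+5+6 = 14 ballots, Ferraro on 5. Chen wins 14–5.
Rivera vs Park: 17 to 2, Rivera.
Rivera vs Ferraro: Rivera is ranked higher on 1+2+6 = 9 ballots, Ferraro on 10. Ferraro wins 10–9.
Park vs Ferraro: 1+2+6 = 9 for Park, 10 for Ferraro — Ferraro by 10–9.
No nominee is unbeaten: Ekwueme loses to Chen; Chen loses to Park; Rivera loses to Chen; Park loses to Rivera; Ferraro loses to Ekwueme. In particular Ekwueme beats Ferraro beats Rivera beats Ekwueme is a majority cycle — no Condorcet winner exists.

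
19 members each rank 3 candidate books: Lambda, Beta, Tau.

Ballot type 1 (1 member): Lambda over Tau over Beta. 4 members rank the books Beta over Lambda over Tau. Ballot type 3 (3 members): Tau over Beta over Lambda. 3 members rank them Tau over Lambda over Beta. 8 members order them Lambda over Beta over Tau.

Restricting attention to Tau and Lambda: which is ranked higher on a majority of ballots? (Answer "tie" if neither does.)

Lambda

Ballots ranking Tau above Lambda: 3 + 3 = 6.
Ballots ranking Lambda above Tau: 19 − 6 = 13.
Lambda wins the head-to-head 13–6.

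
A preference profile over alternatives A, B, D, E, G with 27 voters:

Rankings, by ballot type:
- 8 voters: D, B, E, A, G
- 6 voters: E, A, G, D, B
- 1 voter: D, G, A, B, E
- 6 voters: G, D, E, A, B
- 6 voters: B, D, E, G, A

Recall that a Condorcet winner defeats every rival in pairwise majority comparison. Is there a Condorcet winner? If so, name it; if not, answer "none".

D

Check each pair by majority over 27 ballots:
A vs B: 13 to 14, B.
A vs D: 6 to 21, D.
A vs E: 1 for A, 26 for E — E by 26–1.
A vs G: 14 to 13, A.
B vs D: 6 for B, 21 for D — D by 21–6.
B vs E: B is ranked higher on 8+1+6 = 15 ballots, E on 12. B wins 15–12.
B vs G: 14 to 13, B.
D vs E: 8+1+6+6 = 21 for D, 6 for E — D by 21–6.
D vs G: 15 to 12, D.
E vs G: E is ranked higher on 8+6+6 = 20 ballots, G on 7. E wins 20–7.
D beats each of A, B, E, G — D is the Condorcet winner.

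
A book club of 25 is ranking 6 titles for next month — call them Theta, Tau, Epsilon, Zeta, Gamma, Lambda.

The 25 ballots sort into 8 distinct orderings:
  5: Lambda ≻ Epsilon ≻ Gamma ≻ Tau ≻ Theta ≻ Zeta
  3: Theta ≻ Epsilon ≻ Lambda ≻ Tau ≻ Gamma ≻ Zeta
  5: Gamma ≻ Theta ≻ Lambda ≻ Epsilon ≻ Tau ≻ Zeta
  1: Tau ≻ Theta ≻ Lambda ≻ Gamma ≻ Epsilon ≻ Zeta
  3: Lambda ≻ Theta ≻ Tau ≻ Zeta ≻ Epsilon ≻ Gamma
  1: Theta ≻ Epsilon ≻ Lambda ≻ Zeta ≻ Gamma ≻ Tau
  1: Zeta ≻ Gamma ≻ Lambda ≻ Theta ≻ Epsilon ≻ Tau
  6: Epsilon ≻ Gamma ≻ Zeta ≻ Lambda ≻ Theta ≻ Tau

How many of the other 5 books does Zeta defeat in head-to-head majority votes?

0

Zeta against each rival (25 members):
Zeta vs Theta: Theta, 18–7.
Zeta–Tau: Tau 17–8.
Zeta–Epsilon: Epsilon 21–4.
Zeta vs Gamma: Gamma wins 20–5.
Zeta vs Lambda: 7 to 18, Lambda.
Zeta beats no one; loses to Theta, Tau, Epsilon, Gamma, Lambda — 0 pairwise wins.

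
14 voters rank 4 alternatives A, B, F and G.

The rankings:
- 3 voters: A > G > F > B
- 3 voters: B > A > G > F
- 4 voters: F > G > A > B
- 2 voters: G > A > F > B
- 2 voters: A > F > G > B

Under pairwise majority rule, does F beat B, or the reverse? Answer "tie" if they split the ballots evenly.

F

Ballots ranking F above B: 3 + 4 + 2 + 2 = 11.
Ballots ranking B above F: 14 − 11 = 3.
F wins the head-to-head 11–3.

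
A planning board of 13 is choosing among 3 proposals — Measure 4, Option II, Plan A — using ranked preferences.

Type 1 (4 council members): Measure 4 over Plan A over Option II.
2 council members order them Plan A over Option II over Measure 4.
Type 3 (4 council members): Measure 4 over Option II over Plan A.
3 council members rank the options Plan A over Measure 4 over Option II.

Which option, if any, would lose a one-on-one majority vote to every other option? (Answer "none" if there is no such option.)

Head-to-head results (13 council members):
Measure 4 vs Option II: 11 to 2, Measure 4.
Measure 4 vs Plan A: Measure 4, 8–5.
Option II vs Plan A: 4 to 9, Plan A.
Only Option II has no wins; Option II is the Condorcet loser.

Option II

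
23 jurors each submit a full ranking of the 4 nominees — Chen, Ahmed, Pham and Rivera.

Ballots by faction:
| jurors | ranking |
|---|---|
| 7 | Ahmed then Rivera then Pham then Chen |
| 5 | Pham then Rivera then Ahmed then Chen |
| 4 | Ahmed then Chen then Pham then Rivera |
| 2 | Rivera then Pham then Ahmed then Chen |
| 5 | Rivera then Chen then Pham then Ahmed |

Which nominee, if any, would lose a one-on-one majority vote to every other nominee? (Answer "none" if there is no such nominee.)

Head-to-head results (23 jurors):
Chen–Ahmed: Ahmed 18–5.
Chen vs Pham: 9 to 14, Pham.
Chen vs Rivera: Rivera, 19–4.
Ahmed vs Pham: Pham wins 12–11.
Ahmed vs Rivera: Rivera wins 12–11.
Pham vs Rivera: 5+4 = 9 for Pham, 14 for Rivera — Rivera by 14–9.
Only Chen has no wins; Chen is the Condorcet loser.

Chen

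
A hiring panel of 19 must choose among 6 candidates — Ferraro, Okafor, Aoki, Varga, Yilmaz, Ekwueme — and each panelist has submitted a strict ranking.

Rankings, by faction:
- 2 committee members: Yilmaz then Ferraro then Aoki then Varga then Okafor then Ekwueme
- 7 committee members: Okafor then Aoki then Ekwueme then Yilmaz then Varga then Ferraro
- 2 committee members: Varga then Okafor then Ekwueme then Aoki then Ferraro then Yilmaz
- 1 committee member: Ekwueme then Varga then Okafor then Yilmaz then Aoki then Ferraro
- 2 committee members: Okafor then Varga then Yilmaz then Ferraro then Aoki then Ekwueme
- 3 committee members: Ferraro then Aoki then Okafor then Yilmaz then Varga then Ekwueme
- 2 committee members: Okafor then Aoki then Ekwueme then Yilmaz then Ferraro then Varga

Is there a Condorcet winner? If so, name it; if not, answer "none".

Pairwise majorities:
Ferraro vs Okafor: Okafor, 14–5.
Ferraro vs Aoki: Aoki wins 12–7.
Ferraro–Varga: Varga 12–7.
Ferraro vs Yilmaz: Yilmaz, 14–5.
Ferraro–Ekwueme: Ekwueme 12–7.
Okafor vs Aoki: Okafor, 14–5.
Okafor vs Varga: Okafor wins 14–5.
Okafor–Yilmaz: Okafor 17–2.
Okafor vs Ekwueme: Okafor wins 18–1.
Aoki–Varga: Aoki 14–5.
Aoki–Yilmaz: Aoki 14–5.
Aoki vs Ekwueme: Aoki wins 16–3.
Varga vs Yilmaz: Yilmaz, 14–5.
Varga vs Ekwueme: Ekwueme, 10–9.
Yilmaz–Ekwueme: Ekwueme 12–7.
Only Okafor has no losses; Okafor is the Condorcet winner.

Okafor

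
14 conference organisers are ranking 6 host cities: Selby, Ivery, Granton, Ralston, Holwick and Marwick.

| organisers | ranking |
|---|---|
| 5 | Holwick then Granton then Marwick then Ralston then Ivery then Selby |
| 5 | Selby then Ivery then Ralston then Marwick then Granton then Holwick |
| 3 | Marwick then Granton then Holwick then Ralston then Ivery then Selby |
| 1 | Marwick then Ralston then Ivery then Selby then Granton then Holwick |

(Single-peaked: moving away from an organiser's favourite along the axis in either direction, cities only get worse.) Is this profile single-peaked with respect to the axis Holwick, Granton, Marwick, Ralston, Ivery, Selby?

Axis positions: Holwick=1, Granton=2, Marwick=3, Ralston=4, Ivery=5, Selby=6.
Group 1 (peak Holwick at position 1): ranking walks positions 1-2-3-4-5-6, expanding outward from the peak — single-peaked.
Group 2 (peak Selby at position 6): ranking walks positions 6-5-4-3-2-1, expanding outward from the peak — single-peaked.
Group 3 (peak Marwick at position 3): ranking walks positions 3-2-1-4-5-6, expanding outward from the peak — single-peaked.
Group 4 (peak Marwick at position 3): ranking walks positions 3-4-5-6-2-1, expanding outward from the peak — single-peaked.
Every ranking is single-peaked on this axis.

yes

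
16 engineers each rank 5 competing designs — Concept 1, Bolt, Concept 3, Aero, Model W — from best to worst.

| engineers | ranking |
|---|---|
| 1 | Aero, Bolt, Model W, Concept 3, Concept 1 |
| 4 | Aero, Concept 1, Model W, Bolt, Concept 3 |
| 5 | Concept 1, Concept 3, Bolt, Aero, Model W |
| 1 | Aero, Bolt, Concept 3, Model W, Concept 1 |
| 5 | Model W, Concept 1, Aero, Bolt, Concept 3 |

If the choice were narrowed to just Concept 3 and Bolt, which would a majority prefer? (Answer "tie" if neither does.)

Bolt

Ballots ranking Concept 3 above Bolt: 5.
Ballots ranking Bolt above Concept 3: 16 − 5 = 11.
Bolt wins the head-to-head 11–5.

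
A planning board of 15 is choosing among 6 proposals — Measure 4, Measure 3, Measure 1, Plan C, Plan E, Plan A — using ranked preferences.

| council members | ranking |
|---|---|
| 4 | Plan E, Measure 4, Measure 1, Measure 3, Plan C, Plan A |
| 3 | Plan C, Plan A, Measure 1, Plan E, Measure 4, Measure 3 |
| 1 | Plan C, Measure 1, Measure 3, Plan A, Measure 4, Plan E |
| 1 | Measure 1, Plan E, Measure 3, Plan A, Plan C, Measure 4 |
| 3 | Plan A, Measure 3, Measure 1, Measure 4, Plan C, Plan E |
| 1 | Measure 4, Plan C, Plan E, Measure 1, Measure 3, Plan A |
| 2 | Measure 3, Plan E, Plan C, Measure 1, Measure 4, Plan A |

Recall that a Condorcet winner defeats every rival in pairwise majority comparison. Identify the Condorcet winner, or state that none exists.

Measure 1

Check each pair by majority over 15 ballots:
Measure 4 vs Measure 3: 8 to 7, Measure 4.
Measure 4 vs Measure 1: Measure 4 is ranked higher on 4+1 = 5 ballots, Measure 1 on 10. Measure 1 wins 10–5.
Measure 4 vs Plan C: Measure 4 is ranked higher on 4+3+1 = 8 ballots, Plan C on 7. Measure 4 wins 8–7.
Measure 4 vs Plan E: 5 to 10, Plan E.
Measure 4 vs Plan A: 4+1+2 = 7 for Measure 4, 8 for Plan A — Plan A by 8–7.
Measure 3 vs Measure 1: Measure 3 is ranked higher on 3+2 = 5 ballots, Measure 1 on 10. Measure 1 wins 10–5.
Measure 3 vs Plan C: 10 to 5, Measure 3.
Measure 3 vs Plan E: Measure 3 is ranked higher on 1+3+2 = 6 ballots, Plan E on 9. Plan E wins 9–6.
Measure 3 vs Plan A: Measure 3 is ranked higher on 4+1+1+1+2 = 9 ballots, Plan A on 6. Measure 3 wins 9–6.
Measure 1 vs Plan C: Measure 1 is ranked higher on 4+1+3 = 8 ballots, Plan C on 7. Measure 1 wins 8–7.
Measure 1 vs Plan E: Measure 1 is ranked higher on 3+1+1+3 = 8 ballots, Plan E on 7. Measure 1 wins 8–7.
Measure 1 vs Plan A: 4+1+1+1+2 = 9 for Measure 1, 6 for Plan A — Measure 1 by 9–6.
Plan C vs Plan E: 8 to 7, Plan C.
Plan C vs Plan A: Plan C is ranked higher on 4+3+1+1+2 = 11 ballots, Plan A on 4. Plan C wins 11–4.
Plan E vs Plan A: 8 to 7, Plan E.
Measure 1 wins every pairwise contest, so Measure 1 is the Condorcet winner.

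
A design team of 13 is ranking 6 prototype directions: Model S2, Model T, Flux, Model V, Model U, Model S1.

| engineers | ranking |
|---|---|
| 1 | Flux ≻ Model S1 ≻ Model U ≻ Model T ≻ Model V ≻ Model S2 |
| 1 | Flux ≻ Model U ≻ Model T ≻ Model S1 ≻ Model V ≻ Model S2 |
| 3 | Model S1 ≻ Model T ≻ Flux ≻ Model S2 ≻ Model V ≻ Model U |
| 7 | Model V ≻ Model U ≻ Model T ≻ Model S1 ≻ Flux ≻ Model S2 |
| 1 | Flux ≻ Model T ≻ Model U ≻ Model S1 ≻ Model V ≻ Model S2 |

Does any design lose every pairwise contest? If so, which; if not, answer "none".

Model S2

Head-to-head results (13 engineers):
Model S2 vs Model T: Model S2 preferred on 0 ballots; Model T wins 13–0.
Model S2 vs Flux: Flux, 13–0.
Model S2 vs Model V: Model V, 10–3.
Model S2–Model U: Model U 10–3.
Model S2 vs Model S1: Model S2 is ranked higher on 0 ballots, Model S1 on 13. Model S1 wins 13–0.
Model T–Flux: Model T 10–3.
Model T vs Model V: Model V wins 7–6.
Model T vs Model U: Model T is ranked higher on 3+1 = 4 ballots, Model U on 9. Model U wins 9–4.
Model T vs Model S1: 9 to 4, Model T.
Flux vs Model V: Flux is ranked higher on 1+1+3+1 = 6 ballots, Model V on 7. Model V wins 7–6.
Flux vs Model U: 1+1+3+1 = 6 for Flux, 7 for Model U — Model U by 7–6.
Flux–Model S1: Model S1 10–3.
Model V vs Model U: Model V is ranked higher on 3+7 = 10 ballots, Model U on 3. Model V wins 10–3.
Model V vs Model S1: 7 for Model V, 6 for Model S1 — Model V by 7–6.
Model U vs Model S1: 1+7+1 = 9 for Model U, 4 for Model S1 — Model U by 9–4.
Only Model S2 has no wins; Model S2 is the Condorcet loser.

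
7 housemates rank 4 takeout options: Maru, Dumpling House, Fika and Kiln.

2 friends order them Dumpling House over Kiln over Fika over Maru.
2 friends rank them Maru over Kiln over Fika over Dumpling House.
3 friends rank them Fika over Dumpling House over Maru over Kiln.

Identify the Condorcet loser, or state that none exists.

Pairwise majorities:
Maru–Dumpling House: Dumpling House 5–2.
Maru vs Fika: Maru preferred on 2 ballots; Fika wins 5–2.
Maru vs Kiln: Maru wins 5–2.
Dumpling House–Fika: Fika 5–2.
Dumpling House vs Kiln: 2+3 = 5 for Dumpling House, 2 for Kiln — Dumpling House by 5–2.
Fika vs Kiln: Kiln, 4–3.
Every restaurant wins at least one matchup (Maru beats Kiln; Dumpling House beats Maru; Fika beats Maru; Kiln beats Fika), so there is no Condorcet loser.

none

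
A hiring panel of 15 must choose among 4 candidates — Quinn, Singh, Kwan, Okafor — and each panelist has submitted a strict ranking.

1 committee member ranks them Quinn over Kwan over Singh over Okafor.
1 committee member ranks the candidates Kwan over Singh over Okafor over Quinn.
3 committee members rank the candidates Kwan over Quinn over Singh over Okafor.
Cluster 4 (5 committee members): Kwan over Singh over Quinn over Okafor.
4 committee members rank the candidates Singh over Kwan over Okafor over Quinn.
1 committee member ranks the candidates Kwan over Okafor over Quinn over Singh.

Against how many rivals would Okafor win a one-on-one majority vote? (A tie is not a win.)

0

Okafor against each rival (15 committee members):
Okafor vs Quinn: 1+4+1 = 6 for Okafor, 9 for Quinn — Quinn by 9–6.
Okafor vs Singh: Singh wins 14–1.
Okafor vs Kwan: Okafor preferred on 0 ballots; Kwan wins 15–0.
Okafor beats no one; loses to Quinn, Singh, Kwan — 0 pairwise wins.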